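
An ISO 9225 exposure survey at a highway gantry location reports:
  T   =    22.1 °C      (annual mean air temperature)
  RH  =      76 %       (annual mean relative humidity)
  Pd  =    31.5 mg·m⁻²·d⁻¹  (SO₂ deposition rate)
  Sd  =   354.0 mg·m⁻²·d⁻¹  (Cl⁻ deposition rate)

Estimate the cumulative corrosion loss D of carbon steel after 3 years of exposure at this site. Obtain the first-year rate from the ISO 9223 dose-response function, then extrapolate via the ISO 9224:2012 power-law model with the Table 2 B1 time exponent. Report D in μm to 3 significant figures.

carbon steel: T>10 °C ⇒ hinge -0.054·(22.1−10) = -0.6534
  SO₂ term: 1.77·31.5^0.52·exp(0.02·76-0.6534) = 25.32
  Sd branch = 0.102·Sd^0.62·e^(0.033·RH+0.04·T) = 115.4 μm/a
  r_corr = 25.32 + 115.4 = 140.7 μm/a
Long-term exponent b (ISO 9224 Table 2, B1) = 0.523
  D(3) = 140.7 × 3^0.523 = 140.7 × 1.776 = 249.9 μm

D(3) = 250 μm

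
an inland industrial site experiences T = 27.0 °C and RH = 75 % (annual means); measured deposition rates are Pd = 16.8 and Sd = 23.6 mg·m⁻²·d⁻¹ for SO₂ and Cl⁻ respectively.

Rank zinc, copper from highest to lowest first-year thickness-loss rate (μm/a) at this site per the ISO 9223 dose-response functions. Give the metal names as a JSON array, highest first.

zinc: temperature factor f = -0.071·(17.0) = -1.2070
  SO₂ term: 0.0129·16.8^0.44·exp(0.046·75-1.2070) = 0.4206
  Sd branch = 0.0175·Sd^0.57·e^(0.008·RH+0.085·T) = 1.918 μm/a
  r_corr = 0.4206 + 1.918 = 2.339 μm/a
copper: temperature factor f = -0.080·(17.0) = -1.3600
  SO₂ term: 0.0053·16.8^0.26·exp(0.059·75-1.3600) = 0.2366
  Sd branch = 0.01025·Sd^0.27·e^(0.036·RH+0.049·T) = 1.345 μm/a
  r_corr = 0.2366 + 1.345 = 1.581 μm/a
Ordering by μm/a: zinc (2.34) > copper (1.58)

["zinc", "copper"]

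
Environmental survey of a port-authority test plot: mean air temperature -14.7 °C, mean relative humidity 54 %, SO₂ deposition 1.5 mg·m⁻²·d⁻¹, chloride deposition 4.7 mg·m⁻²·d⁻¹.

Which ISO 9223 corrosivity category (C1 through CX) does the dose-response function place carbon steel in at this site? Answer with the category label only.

C1

carbon steel: T≤10 °C ⇒ hinge +0.150·(-14.7−10) = -3.7050
  SO₂ term: 1.77·1.5^0.52·exp(0.02·54-3.7050) = 0.1583
  Cl⁻ term: 0.102·4.7^0.62·exp(0.033·54+0.04·-14.7) = 0.8787
  sum: 0.1583 + 0.8787 → r_corr = 1.037 μm/a
Category bounds: 0…1.3 μm/a bracket r_corr ⇒ C1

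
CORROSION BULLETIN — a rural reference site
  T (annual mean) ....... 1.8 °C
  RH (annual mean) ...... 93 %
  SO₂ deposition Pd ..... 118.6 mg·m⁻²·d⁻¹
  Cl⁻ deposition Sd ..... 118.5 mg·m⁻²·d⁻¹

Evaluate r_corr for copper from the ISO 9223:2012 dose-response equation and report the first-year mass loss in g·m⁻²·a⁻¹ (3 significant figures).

copper: T≤10 °C ⇒ hinge +0.126·(1.8−10) = -1.0332
  SO₂ term: 0.0053·118.6^0.26·exp(0.059·93-1.0332) = 1.577
  Sd branch = 0.01025·Sd^0.27·e^(0.036·RH+0.049·T) = 1.156 μm/a
  sum: 1.577 + 1.156 → r_corr = 2.733 μm/a
Convert to mass loss: 2.733 μm/a × 8.96 g/cm³ = 24.49 g·m⁻²·a⁻¹

r_corr = 24.5 g·m⁻²·a⁻¹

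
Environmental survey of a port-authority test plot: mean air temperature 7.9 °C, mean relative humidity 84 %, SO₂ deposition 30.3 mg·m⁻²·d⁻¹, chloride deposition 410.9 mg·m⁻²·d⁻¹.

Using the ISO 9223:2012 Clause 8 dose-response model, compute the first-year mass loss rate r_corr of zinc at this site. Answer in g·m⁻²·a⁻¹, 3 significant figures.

zinc: T≤10 °C ⇒ hinge +0.038·(7.9−10) = -0.0798
  Pd branch = 0.0129·Pd^0.44·e^(0.046·RH+f) = 2.546 μm/a
  Sd branch = 0.0175·Sd^0.57·e^(0.008·RH+0.085·T) = 2.072 μm/a
  r_corr = 2.546 + 2.072 = 4.618 μm/a
Convert to mass loss: 4.618 μm/a × 7.14 g/cm³ = 32.97 g·m⁻²·a⁻¹

r_corr = 33.0 g·m⁻²·a⁻¹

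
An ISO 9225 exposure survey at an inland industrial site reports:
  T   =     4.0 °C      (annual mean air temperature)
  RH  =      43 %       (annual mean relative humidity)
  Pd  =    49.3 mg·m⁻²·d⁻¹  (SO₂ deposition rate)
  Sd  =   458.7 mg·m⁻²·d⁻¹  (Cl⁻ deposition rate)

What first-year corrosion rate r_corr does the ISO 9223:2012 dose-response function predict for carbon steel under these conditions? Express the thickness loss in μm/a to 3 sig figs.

carbon steel: temperature factor f = +0.150·(-6.0) = -0.9000
  SO₂ term: 1.77·49.3^0.52·exp(0.02·43-0.9000) = 12.91
  Sd branch = 0.102·Sd^0.62·e^(0.033·RH+0.04·T) = 22.11 μm/a
  r_corr = 12.91 + 22.11 = 35.01 μm/a

r_corr = 35.0 μm/a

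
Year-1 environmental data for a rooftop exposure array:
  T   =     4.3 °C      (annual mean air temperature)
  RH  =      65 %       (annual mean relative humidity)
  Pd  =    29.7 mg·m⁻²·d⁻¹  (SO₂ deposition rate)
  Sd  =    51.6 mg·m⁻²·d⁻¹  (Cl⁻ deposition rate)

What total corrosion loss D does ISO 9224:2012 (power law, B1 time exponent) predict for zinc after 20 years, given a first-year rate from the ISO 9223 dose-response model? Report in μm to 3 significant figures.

D(20) = 15.1 μm

zinc: f(T) = +0.038·(T−10) [T≤10 °C] = -0.2166
  SO₂ term: 0.0129·29.7^0.44·exp(0.046·65-0.2166) = 0.9185
  Sd branch = 0.0175·Sd^0.57·e^(0.008·RH+0.085·T) = 0.4016 μm/a
  r_corr = 0.9185 + 0.4016 = 1.32 μm/a
Long-term exponent b (ISO 9224 Table 2, B1) = 0.813
  D(20) = 1.32 × 20^0.813 = 1.32 × 11.42 = 15.08 μm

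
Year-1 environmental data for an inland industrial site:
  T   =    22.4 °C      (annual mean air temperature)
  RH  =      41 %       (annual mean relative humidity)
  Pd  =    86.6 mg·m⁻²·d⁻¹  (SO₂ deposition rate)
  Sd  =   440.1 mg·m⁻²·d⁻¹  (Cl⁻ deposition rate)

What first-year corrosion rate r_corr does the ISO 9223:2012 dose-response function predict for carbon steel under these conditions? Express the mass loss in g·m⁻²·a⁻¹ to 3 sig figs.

carbon steel: f(T) = -0.054·(T−10) [T>10 °C] = -0.6696
  SO₂ term: 1.77·86.6^0.52·exp(0.02·41-0.6696) = 20.93
  Sd branch = 0.102·Sd^0.62·e^(0.033·RH+0.04·T) = 42.1 μm/a
  sum: 20.93 + 42.1 → r_corr = 63.04 μm/a
Convert to mass loss: 63.04 μm/a × 7.85 g/cm³ = 494.8 g·m⁻²·a⁻¹

r_corr = 495 g·m⁻²·a⁻¹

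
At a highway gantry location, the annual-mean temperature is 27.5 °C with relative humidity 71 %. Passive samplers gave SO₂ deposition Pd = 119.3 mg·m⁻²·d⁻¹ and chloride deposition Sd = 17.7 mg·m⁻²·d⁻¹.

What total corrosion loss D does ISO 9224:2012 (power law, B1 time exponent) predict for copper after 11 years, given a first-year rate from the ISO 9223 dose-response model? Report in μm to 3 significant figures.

copper: T>10 °C ⇒ hinge -0.080·(27.5−10) = -1.4000
  Pd branch = 0.0053·Pd^0.26·e^(0.059·RH+f) = 0.2988 μm/a
  Sd branch = 0.01025·Sd^0.27·e^(0.036·RH+0.049·T) = 1.104 μm/a
  sum: 0.2988 + 1.104 → r_corr = 1.403 μm/a
ISO 9224: D(t) = r_corr · t^b with b = 0.667 (copper, B1)
  D(11) = 1.403 × 11^0.667 = 1.403 × 4.95 = 6.944 μm

D(11) = 6.94 μm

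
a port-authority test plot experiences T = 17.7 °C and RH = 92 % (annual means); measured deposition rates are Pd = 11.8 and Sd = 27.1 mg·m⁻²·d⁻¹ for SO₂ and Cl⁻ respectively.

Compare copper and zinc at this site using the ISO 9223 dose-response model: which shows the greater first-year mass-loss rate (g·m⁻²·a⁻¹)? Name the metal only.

copper: f(T) = -0.080·(T−10) [T>10 °C] = -0.6160
  SO₂ term: 0.0053·11.8^0.26·exp(0.059·92-0.6160) = 1.238
  Sd branch = 0.01025·Sd^0.27·e^(0.036·RH+0.049·T) = 1.632 μm/a
  r_corr = 1.238 + 1.632 = 2.87 μm/a
  mass loss = 2.87 μm/a × 8.96 g/cm³ = 25.72 g·m⁻²·a⁻¹
zinc: f(T) = -0.071·(T−10) [T>10 °C] = -0.5467
  Pd branch = 0.0129·Pd^0.44·e^(0.046·RH+f) = 1.523 μm/a
  Cl⁻ term: 0.0175·27.1^0.57·exp(0.008·92+0.085·17.7) = 1.079
  r_corr = 1.523 + 1.079 = 2.602 μm/a
  mass loss = 2.602 μm/a × 7.14 g/cm³ = 18.58 g·m⁻²·a⁻¹
Ordering by g·m⁻²·a⁻¹: copper (25.7) > zinc (18.6)

copper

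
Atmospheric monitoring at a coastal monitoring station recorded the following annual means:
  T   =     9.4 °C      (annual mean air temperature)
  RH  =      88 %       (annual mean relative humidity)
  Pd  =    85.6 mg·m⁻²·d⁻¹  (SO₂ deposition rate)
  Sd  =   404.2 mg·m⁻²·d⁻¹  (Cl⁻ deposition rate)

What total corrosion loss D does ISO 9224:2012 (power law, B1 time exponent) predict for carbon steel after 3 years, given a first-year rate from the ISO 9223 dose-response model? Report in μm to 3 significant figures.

D(3) = 368 μm

carbon steel: f(T) = +0.150·(T−10) [T≤10 °C] = -0.0900
  SO₂ term: 1.77·85.6^0.52·exp(0.02·88-0.0900) = 95.09
  Cl⁻ term: 0.102·404.2^0.62·exp(0.033·88+0.04·9.4) = 112
  r_corr = 95.09 + 112 = 207.1 μm/a
ISO 9224: D(t) = r_corr · t^b with b = 0.523 (carbon steel, B1)
  D(3) = 207.1 × 3^0.523 = 207.1 × 1.776 = 367.8 μm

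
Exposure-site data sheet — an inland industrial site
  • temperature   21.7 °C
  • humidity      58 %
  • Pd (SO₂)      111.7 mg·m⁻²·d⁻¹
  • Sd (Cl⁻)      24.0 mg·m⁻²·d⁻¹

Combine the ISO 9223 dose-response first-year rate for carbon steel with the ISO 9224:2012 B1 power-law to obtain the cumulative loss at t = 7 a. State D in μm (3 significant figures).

carbon steel: f(T) = -0.054·(T−10) [T>10 °C] = -0.6318
  Pd branch = 1.77·Pd^0.52·e^(0.02·RH+f) = 34.86 μm/a
  Cl⁻ term: 0.102·24.0^0.62·exp(0.033·58+0.04·21.7) = 11.82
  sum: 34.86 + 11.82 → r_corr = 46.68 μm/a
Power-law: D(7) = r_corr · 7^0.523
  D(7) = 46.68 × 7^0.523 = 46.68 × 2.767 = 129.2 μm

D(7) = 129 μm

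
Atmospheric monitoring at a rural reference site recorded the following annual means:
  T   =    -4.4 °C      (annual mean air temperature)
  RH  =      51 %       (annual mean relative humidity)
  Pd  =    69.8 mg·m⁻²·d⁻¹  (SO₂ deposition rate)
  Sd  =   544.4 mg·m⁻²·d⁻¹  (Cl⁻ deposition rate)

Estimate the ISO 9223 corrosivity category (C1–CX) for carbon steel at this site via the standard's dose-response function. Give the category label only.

C3

carbon steel: f(T) = +0.150·(T−10) [T≤10 °C] = -2.1600
  SO₂ term: 1.77·69.8^0.52·exp(0.02·51-2.1600) = 5.149
  Cl⁻ term: 0.102·544.4^0.62·exp(0.033·51+0.04·-4.4) = 22.87
  r_corr = 5.149 + 22.87 = 28.02 μm/a
28 μm/a falls in (25, 50] for carbon steel → category C3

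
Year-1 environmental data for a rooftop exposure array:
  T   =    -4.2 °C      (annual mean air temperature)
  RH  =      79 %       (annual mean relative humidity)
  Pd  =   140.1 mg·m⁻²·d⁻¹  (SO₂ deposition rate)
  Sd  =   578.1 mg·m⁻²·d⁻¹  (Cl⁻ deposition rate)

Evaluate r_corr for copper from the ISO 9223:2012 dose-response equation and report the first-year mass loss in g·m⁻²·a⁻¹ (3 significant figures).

copper: f(T) = +0.126·(T−10) [T≤10 °C] = -1.7892
  SO₂ term: 0.0053·140.1^0.26·exp(0.059·79-1.7892) = 0.3385
  Sd branch = 0.01025·Sd^0.27·e^(0.036·RH+0.049·T) = 0.7984 μm/a
  sum: 0.3385 + 0.7984 → r_corr = 1.137 μm/a
Convert to mass loss: 1.137 μm/a × 8.96 g/cm³ = 10.19 g·m⁻²·a⁻¹

r_corr = 10.2 g·m⁻²·a⁻¹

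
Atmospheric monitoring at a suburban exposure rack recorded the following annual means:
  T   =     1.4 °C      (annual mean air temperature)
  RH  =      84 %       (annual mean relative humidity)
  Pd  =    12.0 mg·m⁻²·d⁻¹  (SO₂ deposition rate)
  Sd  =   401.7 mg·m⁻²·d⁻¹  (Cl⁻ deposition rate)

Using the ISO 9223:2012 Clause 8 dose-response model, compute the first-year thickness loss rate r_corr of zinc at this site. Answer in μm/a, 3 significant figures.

r_corr = 2.50 μm/a

zinc: f(T) = +0.038·(T−10) [T≤10 °C] = -0.3268
  SO₂ term: 0.0129·12.0^0.44·exp(0.046·84-0.3268) = 1.323
  Cl⁻ term: 0.0175·401.7^0.57·exp(0.008·84+0.085·1.4) = 1.177
  r_corr = 1.323 + 1.177 = 2.5 μm/a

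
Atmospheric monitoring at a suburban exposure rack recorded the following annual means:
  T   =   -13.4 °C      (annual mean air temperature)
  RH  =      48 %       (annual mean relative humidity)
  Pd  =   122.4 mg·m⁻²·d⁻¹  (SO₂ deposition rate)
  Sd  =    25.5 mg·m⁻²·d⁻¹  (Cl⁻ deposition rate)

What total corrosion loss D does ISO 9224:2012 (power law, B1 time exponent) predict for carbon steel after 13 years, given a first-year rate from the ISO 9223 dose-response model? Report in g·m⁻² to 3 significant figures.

D(13) = 116 g·m⁻²

carbon steel: T≤10 °C ⇒ hinge +0.150·(-13.4−10) = -3.5100
  sulphur-dioxide contribution → 1.683 μm/a
  chloride contribution → 2.167 μm/a
  total first-year rate 3.85 μm/a
Long-term exponent b (ISO 9224 Table 2, B1) = 0.523
  D(13) = 3.85 × 13^0.523 = 3.85 × 3.825 = 14.72 μm
  Mass loss = 14.72 μm × 7.85 g/cm³ = 115.6 g·m⁻²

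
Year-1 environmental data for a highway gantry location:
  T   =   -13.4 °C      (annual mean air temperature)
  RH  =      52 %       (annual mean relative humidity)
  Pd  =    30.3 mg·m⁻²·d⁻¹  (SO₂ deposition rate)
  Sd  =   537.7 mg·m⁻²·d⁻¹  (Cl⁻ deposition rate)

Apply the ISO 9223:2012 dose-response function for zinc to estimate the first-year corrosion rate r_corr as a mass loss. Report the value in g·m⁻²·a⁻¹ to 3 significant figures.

zinc: f(T) = +0.038·(T−10) [T≤10 °C] = -0.8892
  sulphur-dioxide contribution → 0.2601 μm/a
  chloride contribution → 0.3058 μm/a
  ⇒ r_corr(zinc) = 0.5659 μm/a
Convert to mass loss: 0.5659 μm/a × 7.14 g/cm³ = 4.04 g·m⁻²·a⁻¹

r_corr = 4.04 g·m⁻²·a⁻¹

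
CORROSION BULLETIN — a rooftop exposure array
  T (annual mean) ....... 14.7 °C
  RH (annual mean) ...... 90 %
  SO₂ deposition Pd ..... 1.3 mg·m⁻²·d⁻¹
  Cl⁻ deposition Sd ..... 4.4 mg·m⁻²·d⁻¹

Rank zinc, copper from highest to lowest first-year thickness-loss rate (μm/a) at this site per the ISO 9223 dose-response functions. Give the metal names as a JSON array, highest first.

zinc: T>10 °C ⇒ hinge -0.071·(14.7−10) = -0.3337
  sulphur-dioxide contribution → 0.6513 μm/a
  chloride contribution → 0.2918 μm/a
  total first-year rate 0.9431 μm/a
copper: temperature factor f = -0.080·(4.7) = -0.3760
  sulphur-dioxide contribution → 0.7883 μm/a
  chloride contribution → 0.8024 μm/a
  total first-year rate 1.591 μm/a
Ordering by μm/a: copper (1.59) > zinc (0.943)

["copper", "zinc"]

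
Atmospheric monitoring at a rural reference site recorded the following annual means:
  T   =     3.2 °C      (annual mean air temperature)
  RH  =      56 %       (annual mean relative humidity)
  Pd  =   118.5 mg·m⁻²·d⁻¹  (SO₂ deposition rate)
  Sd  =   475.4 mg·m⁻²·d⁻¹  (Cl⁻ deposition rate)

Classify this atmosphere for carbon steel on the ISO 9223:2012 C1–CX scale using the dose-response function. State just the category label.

carbon steel: temperature factor f = +0.150·(-6.8) = -1.0200
  SO₂ term: 1.77·118.5^0.52·exp(0.02·56-1.0200) = 23.43
  Cl⁻ term: 0.102·475.4^0.62·exp(0.033·56+0.04·3.2) = 33.62
  sum: 23.43 + 33.62 → r_corr = 57.04 μm/a
57 μm/a falls in (50, 80] for carbon steel → category C4

C4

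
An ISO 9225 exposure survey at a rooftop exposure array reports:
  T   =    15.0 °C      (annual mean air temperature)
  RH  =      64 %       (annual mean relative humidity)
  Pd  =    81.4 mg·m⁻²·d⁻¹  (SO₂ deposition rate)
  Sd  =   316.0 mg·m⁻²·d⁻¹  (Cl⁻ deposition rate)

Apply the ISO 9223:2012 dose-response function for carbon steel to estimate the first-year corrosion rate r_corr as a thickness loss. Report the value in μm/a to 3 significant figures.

r_corr = 102 μm/a

carbon steel: f(T) = -0.054·(T−10) [T>10 °C] = -0.2700
  SO₂ term: 1.77·81.4^0.52·exp(0.02·64-0.2700) = 47.88
  Cl⁻ term: 0.102·316.0^0.62·exp(0.033·64+0.04·15.0) = 54.48
  r_corr = 47.88 + 54.48 = 102.4 μm/a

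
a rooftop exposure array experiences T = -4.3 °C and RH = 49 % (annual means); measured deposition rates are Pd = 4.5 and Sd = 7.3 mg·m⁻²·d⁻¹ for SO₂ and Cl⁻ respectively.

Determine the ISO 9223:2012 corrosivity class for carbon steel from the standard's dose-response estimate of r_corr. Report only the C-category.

C2

carbon steel: T≤10 °C ⇒ hinge +0.150·(-4.3−10) = -2.1450
  SO₂ term: 1.77·4.5^0.52·exp(0.02·49-2.1450) = 1.207
  Sd branch = 0.102·Sd^0.62·e^(0.033·RH+0.04·T) = 1.484 μm/a
  r_corr = 1.207 + 1.484 = 2.691 μm/a
2.69 μm/a falls in (1.3, 25] for carbon steel → category C2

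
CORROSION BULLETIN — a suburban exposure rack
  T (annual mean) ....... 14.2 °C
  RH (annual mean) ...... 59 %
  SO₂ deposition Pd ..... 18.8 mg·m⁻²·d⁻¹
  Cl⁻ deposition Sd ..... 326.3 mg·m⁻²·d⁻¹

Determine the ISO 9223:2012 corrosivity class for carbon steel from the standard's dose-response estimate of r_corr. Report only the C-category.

carbon steel: temperature factor f = -0.054·(4.2) = -0.2268
  Pd branch = 1.77·Pd^0.52·e^(0.02·RH+f) = 21.11 μm/a
  Sd branch = 0.102·Sd^0.62·e^(0.033·RH+0.04·T) = 45.63 μm/a
  sum: 21.11 + 45.63 → r_corr = 66.75 μm/a
ISO 9223 Table 2 (carbon steel): 50 < 66.7 ≤ 80 μm/a ⇒ C4

C4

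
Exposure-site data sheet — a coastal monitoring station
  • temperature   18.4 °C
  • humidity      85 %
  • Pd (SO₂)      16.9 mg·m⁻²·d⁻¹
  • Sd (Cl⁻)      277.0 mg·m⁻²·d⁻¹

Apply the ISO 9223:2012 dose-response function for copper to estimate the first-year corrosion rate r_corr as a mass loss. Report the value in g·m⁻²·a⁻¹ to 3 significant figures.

r_corr = 29.6 g·m⁻²·a⁻¹

copper: f(T) = -0.080·(T−10) [T>10 °C] = -0.6720
  sulphur-dioxide contribution → 0.8505 μm/a
  chloride contribution → 2.459 μm/a
  total first-year rate 3.309 μm/a
Convert to mass loss: 3.309 μm/a × 8.96 g/cm³ = 29.65 g·m⁻²·a⁻¹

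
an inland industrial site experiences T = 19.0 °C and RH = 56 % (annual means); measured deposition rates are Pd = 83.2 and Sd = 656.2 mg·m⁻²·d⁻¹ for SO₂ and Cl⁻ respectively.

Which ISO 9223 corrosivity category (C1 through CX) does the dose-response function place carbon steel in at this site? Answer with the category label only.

C5

carbon steel: f(T) = -0.054·(T−10) [T>10 °C] = -0.4860
  Pd branch = 1.77·Pd^0.52·e^(0.02·RH+f) = 33.25 μm/a
  Cl⁻ term: 0.102·656.2^0.62·exp(0.033·56+0.04·19.0) = 77.23
  sum: 33.25 + 77.23 → r_corr = 110.5 μm/a
Category bounds: 80…200 μm/a bracket r_corr ⇒ C5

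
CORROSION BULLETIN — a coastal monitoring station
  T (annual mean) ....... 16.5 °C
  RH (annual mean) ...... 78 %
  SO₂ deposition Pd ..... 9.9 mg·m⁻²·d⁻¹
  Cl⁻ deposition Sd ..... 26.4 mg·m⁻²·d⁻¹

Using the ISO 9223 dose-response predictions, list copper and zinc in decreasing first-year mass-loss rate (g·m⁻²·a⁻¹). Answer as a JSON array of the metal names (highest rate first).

["copper", "zinc"]

copper: f(T) = -0.080·(T−10) [T>10 °C] = -0.5200
  Pd branch = 0.0053·Pd^0.26·e^(0.059·RH+f) = 0.5701 μm/a
  Sd branch = 0.01025·Sd^0.27·e^(0.036·RH+0.049·T) = 0.923 μm/a
  r_corr = 0.5701 + 0.923 = 1.493 μm/a
  mass loss = 1.493 μm/a × 8.96 g/cm³ = 13.38 g·m⁻²·a⁻¹
zinc: f(T) = -0.071·(T−10) [T>10 °C] = -0.4615
  Pd branch = 0.0129·Pd^0.44·e^(0.046·RH+f) = 0.8063 μm/a
  Cl⁻ term: 0.0175·26.4^0.57·exp(0.008·78+0.085·16.5) = 0.8579
  r_corr = 0.8063 + 0.8579 = 1.664 μm/a
  mass loss = 1.664 μm/a × 7.14 g/cm³ = 11.88 g·m⁻²·a⁻¹
Ordering by g·m⁻²·a⁻¹: copper (13.4) > zinc (11.9)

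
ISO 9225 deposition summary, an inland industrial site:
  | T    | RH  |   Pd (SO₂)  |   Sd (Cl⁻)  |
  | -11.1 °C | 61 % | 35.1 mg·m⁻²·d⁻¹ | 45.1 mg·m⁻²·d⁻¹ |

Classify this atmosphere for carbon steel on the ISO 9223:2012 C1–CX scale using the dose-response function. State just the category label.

carbon steel: f(T) = +0.150·(T−10) [T≤10 °C] = -3.1650
  Pd branch = 1.77·Pd^0.52·e^(0.02·RH+f) = 1.61 μm/a
  Sd branch = 0.102·Sd^0.62·e^(0.033·RH+0.04·T) = 5.195 μm/a
  r_corr = 1.61 + 5.195 = 6.805 μm/a
6.81 μm/a falls in (1.3, 25] for carbon steel → category C2

C2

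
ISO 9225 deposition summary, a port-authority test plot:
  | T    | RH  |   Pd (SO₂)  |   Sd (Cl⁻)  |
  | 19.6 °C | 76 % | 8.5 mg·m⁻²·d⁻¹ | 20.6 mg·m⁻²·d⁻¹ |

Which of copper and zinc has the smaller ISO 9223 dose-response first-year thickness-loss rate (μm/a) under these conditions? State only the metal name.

copper: T>10 °C ⇒ hinge -0.080·(19.6−10) = -0.7680
  Pd branch = 0.0053·Pd^0.26·e^(0.059·RH+f) = 0.38 μm/a
  Sd branch = 0.01025·Sd^0.27·e^(0.036·RH+0.049·T) = 0.935 μm/a
  sum: 0.38 + 0.935 → r_corr = 1.315 μm/a
zinc: f(T) = -0.071·(T−10) [T>10 °C] = -0.6816
  SO₂ term: 0.0129·8.5^0.44·exp(0.046·76-0.6816) = 0.5518
  Cl⁻ term: 0.0175·20.6^0.57·exp(0.008·76+0.085·19.6) = 0.954
  sum: 0.5518 + 0.954 → r_corr = 1.506 μm/a
Ordering by μm/a: zinc (1.51) > copper (1.31)

copper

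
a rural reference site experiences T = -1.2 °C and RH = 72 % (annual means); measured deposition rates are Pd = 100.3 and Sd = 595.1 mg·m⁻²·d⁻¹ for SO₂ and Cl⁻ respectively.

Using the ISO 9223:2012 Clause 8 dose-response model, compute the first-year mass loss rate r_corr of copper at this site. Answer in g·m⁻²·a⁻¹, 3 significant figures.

r_corr = 9.18 g·m⁻²·a⁻¹

copper: f(T) = +0.126·(T−10) [T≤10 °C] = -1.4112
  Pd branch = 0.0053·Pd^0.26·e^(0.059·RH+f) = 0.2997 μm/a
  Sd branch = 0.01025·Sd^0.27·e^(0.036·RH+0.049·T) = 0.7245 μm/a
  sum: 0.2997 + 0.7245 → r_corr = 1.024 μm/a
Convert to mass loss: 1.024 μm/a × 8.96 g/cm³ = 9.176 g·m⁻²·a⁻¹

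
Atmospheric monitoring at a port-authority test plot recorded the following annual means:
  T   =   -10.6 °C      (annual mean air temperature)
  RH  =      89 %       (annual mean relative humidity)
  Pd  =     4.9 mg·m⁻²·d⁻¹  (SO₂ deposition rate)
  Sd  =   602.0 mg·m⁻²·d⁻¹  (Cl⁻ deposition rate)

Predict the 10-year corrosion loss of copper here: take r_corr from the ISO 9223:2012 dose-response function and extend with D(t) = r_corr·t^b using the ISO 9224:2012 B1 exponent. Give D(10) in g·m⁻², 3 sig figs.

D(10) = 39.9 g·m⁻²

copper: T≤10 °C ⇒ hinge +0.126·(-10.6−10) = -2.5956
  sulphur-dioxide contribution → 0.114 μm/a
  chloride contribution → 0.8455 μm/a
  ⇒ r_corr(copper) = 0.9595 μm/a
Long-term exponent b (ISO 9224 Table 2, B1) = 0.667
  D(10) = 0.9595 × 10^0.667 = 0.9595 × 4.645 = 4.457 μm
  Mass loss = 4.457 μm × 8.96 g/cm³ = 39.94 g·m⁻²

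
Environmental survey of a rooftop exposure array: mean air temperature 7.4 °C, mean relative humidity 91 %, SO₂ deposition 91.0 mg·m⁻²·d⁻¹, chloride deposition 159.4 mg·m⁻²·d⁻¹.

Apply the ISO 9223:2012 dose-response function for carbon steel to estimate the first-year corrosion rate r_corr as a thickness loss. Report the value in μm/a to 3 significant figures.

carbon steel: temperature factor f = +0.150·(-2.6) = -0.3900
  Pd branch = 1.77·Pd^0.52·e^(0.02·RH+f) = 77.22 μm/a
  Sd branch = 0.102·Sd^0.62·e^(0.033·RH+0.04·T) = 64.1 μm/a
  sum: 77.22 + 64.1 → r_corr = 141.3 μm/a

r_corr = 141 μm/a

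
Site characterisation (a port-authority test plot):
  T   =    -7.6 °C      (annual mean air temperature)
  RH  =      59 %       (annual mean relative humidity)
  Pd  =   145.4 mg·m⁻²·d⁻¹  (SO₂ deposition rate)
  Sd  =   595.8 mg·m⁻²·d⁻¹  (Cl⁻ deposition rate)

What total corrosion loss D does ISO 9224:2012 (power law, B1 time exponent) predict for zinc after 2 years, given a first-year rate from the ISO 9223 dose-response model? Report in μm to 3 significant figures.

D(2) = 2.55 μm

zinc: f(T) = +0.038·(T−10) [T≤10 °C] = -0.6688
  Pd branch = 0.0129·Pd^0.44·e^(0.046·RH+f) = 0.8919 μm/a
  Cl⁻ term: 0.0175·595.8^0.57·exp(0.008·59+0.085·-7.6) = 0.5614
  r_corr = 0.8919 + 0.5614 = 1.453 μm/a
ISO 9224: D(t) = r_corr · t^b with b = 0.813 (zinc, B1)
  D(2) = 1.453 × 2^0.813 = 1.453 × 1.757 = 2.553 μm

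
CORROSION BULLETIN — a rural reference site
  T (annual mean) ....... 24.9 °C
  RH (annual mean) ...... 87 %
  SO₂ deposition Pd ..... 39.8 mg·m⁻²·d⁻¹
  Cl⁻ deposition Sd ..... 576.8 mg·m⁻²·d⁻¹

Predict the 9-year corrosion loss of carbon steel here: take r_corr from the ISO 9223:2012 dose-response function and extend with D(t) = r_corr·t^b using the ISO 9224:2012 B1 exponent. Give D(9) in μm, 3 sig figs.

carbon steel: f(T) = -0.054·(T−10) [T>10 °C] = -0.8046
  sulphur-dioxide contribution → 30.63 μm/a
  chloride contribution → 251.1 μm/a
  ⇒ r_corr(carbon steel) = 281.7 μm/a
Power-law: D(9) = r_corr · 9^0.523
  D(9) = 281.7 × 9^0.523 = 281.7 × 3.156 = 889 μm

D(9) = 889 μm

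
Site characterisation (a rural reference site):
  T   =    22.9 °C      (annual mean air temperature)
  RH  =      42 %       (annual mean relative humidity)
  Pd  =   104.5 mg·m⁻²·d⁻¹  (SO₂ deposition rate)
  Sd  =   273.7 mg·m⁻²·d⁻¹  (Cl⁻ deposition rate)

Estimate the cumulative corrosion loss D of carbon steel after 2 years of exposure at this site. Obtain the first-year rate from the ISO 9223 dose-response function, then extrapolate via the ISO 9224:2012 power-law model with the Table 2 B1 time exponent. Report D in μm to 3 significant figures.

carbon steel: temperature factor f = -0.054·(12.9) = -0.6966
  Pd branch = 1.77·Pd^0.52·e^(0.02·RH+f) = 22.92 μm/a
  Cl⁻ term: 0.102·273.7^0.62·exp(0.033·42+0.04·22.9) = 33.07
  sum: 22.92 + 33.07 → r_corr = 55.99 μm/a
Long-term exponent b (ISO 9224 Table 2, B1) = 0.523
  D(2) = 55.99 × 2^0.523 = 55.99 × 1.437 = 80.45 μm

D(2) = 80.5 μm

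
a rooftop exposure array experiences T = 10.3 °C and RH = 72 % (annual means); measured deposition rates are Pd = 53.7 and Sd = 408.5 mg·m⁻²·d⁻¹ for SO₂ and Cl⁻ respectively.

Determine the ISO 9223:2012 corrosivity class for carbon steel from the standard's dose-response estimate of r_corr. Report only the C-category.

C5

carbon steel: temperature factor f = -0.054·(0.3) = -0.0162
  sulphur-dioxide contribution → 58.33 μm/a
  chloride contribution → 68.92 μm/a
  ⇒ r_corr(carbon steel) = 127.3 μm/a
Category bounds: 80…200 μm/a bracket r_corr ⇒ C5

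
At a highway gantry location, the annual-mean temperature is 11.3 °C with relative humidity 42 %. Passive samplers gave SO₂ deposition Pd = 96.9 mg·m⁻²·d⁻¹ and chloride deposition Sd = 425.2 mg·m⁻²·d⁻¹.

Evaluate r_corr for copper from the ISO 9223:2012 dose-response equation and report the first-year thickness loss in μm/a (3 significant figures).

copper: f(T) = -0.080·(T−10) [T>10 °C] = -0.1040
  sulphur-dioxide contribution → 0.187 μm/a
  chloride contribution → 0.4145 μm/a
  total first-year rate 0.6015 μm/a

r_corr = 0.601 μm/a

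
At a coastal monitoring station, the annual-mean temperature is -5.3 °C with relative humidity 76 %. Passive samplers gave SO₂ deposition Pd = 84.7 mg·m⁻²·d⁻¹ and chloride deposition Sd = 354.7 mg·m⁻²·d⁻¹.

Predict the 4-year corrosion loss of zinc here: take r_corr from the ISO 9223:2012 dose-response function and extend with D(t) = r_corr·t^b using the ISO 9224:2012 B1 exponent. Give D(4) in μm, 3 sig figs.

D(4) = 6.97 μm

zinc: f(T) = +0.038·(T−10) [T≤10 °C] = -0.5814
  Pd branch = 0.0129·Pd^0.44·e^(0.046·RH+f) = 1.677 μm/a
  Sd branch = 0.0175·Sd^0.57·e^(0.008·RH+0.085·T) = 0.5819 μm/a
  r_corr = 1.677 + 0.5819 = 2.259 μm/a
Long-term exponent b (ISO 9224 Table 2, B1) = 0.813
  D(4) = 2.259 × 4^0.813 = 2.259 × 3.087 = 6.974 μm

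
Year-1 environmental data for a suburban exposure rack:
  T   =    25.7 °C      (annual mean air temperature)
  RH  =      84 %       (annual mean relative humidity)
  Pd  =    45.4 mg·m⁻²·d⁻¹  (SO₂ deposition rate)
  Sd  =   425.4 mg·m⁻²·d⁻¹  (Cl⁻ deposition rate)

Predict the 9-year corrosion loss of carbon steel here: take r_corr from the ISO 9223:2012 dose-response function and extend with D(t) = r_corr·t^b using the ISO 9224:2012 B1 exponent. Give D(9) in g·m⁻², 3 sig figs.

D(9) = 5.55e+03 g·m⁻²

carbon steel: temperature factor f = -0.054·(15.7) = -0.8478
  SO₂ term: 1.77·45.4^0.52·exp(0.02·84-0.8478) = 29.58
  Sd branch = 0.102·Sd^0.62·e^(0.033·RH+0.04·T) = 194.4 μm/a
  r_corr = 29.58 + 194.4 = 224 μm/a
Power-law: D(9) = r_corr · 9^0.523
  D(9) = 224 × 9^0.523 = 224 × 3.156 = 706.9 μm
  Mass loss = 706.9 μm × 7.85 g/cm³ = 5549 g·m⁻²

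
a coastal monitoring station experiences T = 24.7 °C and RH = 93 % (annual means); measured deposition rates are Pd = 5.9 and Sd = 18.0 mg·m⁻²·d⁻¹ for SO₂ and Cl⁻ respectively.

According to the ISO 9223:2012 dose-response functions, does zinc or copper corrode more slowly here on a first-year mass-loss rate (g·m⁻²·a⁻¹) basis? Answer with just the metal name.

zinc

zinc: T>10 °C ⇒ hinge -0.071·(24.7−10) = -1.0437
  Pd branch = 0.0129·Pd^0.44·e^(0.046·RH+f) = 0.7152 μm/a
  Cl⁻ term: 0.0175·18.0^0.57·exp(0.008·93+0.085·24.7) = 1.561
  sum: 0.7152 + 1.561 → r_corr = 2.276 μm/a
  mass loss = 2.276 μm/a × 7.14 g/cm³ = 16.25 g·m⁻²·a⁻¹
copper: f(T) = -0.080·(T−10) [T>10 °C] = -1.1760
  SO₂ term: 0.0053·5.9^0.26·exp(0.059·93-1.1760) = 0.6265
  Sd branch = 0.01025·Sd^0.27·e^(0.036·RH+0.049·T) = 2.134 μm/a
  r_corr = 0.6265 + 2.134 = 2.761 μm/a
  mass loss = 2.761 μm/a × 8.96 g/cm³ = 24.74 g·m⁻²·a⁻¹
Ordering by g·m⁻²·a⁻¹: copper (24.7) > zinc (16.3)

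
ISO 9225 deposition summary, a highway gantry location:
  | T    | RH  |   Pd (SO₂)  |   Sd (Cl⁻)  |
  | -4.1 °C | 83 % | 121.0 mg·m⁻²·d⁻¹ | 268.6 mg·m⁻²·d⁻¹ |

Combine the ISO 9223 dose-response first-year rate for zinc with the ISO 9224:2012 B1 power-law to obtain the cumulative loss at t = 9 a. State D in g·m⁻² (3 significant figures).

zinc: T≤10 °C ⇒ hinge +0.038·(-4.1−10) = -0.5358
  Pd branch = 0.0129·Pd^0.44·e^(0.046·RH+f) = 2.834 μm/a
  Sd branch = 0.0175·Sd^0.57·e^(0.008·RH+0.085·T) = 0.5816 μm/a
  sum: 2.834 + 0.5816 → r_corr = 3.416 μm/a
ISO 9224: D(t) = r_corr · t^b with b = 0.813 (zinc, B1)
  D(9) = 3.416 × 9^0.813 = 3.416 × 5.968 = 20.39 μm
  Mass loss = 20.39 μm × 7.14 g/cm³ = 145.6 g·m⁻²

D(9) = 146 g·m⁻²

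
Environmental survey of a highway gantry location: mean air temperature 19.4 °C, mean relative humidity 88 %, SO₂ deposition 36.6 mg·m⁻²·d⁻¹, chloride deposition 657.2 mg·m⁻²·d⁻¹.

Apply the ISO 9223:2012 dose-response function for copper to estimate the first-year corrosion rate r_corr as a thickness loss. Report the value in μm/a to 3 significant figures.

copper: temperature factor f = -0.080·(9.4) = -0.7520
  Pd branch = 0.0053·Pd^0.26·e^(0.059·RH+f) = 1.146 μm/a
  Cl⁻ term: 0.01025·657.2^0.27·exp(0.036·88+0.049·19.4) = 3.632
  sum: 1.146 + 3.632 → r_corr = 4.778 μm/a

r_corr = 4.78 μm/a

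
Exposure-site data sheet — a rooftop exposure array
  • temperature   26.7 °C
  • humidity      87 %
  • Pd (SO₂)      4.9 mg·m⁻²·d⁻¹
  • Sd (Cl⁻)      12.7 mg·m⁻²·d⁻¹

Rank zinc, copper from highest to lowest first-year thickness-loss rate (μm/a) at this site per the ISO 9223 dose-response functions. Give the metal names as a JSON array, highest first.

["copper", "zinc"]

zinc: T>10 °C ⇒ hinge -0.071·(26.7−10) = -1.1857
  sulphur-dioxide contribution → 0.4339 μm/a
  chloride contribution → 1.446 μm/a
  ⇒ r_corr(zinc) = 1.88 μm/a
copper: T>10 °C ⇒ hinge -0.080·(26.7−10) = -1.3360
  sulphur-dioxide contribution → 0.3571 μm/a
  chloride contribution → 1.726 μm/a
  ⇒ r_corr(copper) = 2.083 μm/a
Ordering by μm/a: copper (2.08) > zinc (1.88)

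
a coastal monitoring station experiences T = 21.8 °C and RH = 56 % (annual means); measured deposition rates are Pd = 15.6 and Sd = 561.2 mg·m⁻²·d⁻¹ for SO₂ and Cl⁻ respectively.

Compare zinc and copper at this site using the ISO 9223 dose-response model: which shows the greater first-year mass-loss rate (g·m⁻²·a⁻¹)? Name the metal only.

zinc

zinc: T>10 °C ⇒ hinge -0.071·(21.8−10) = -0.8378
  sulphur-dioxide contribution → 0.2457 μm/a
  chloride contribution → 6.447 μm/a
  ⇒ r_corr(zinc) = 6.693 μm/a
  mass loss = 6.693 μm/a × 7.14 g/cm³ = 47.78 g·m⁻²·a⁻¹
copper: T>10 °C ⇒ hinge -0.080·(21.8−10) = -0.9440
  sulphur-dioxide contribution → 0.1147 μm/a
  chloride contribution → 1.237 μm/a
  total first-year rate 1.352 μm/a
  mass loss = 1.352 μm/a × 8.96 g/cm³ = 12.11 g·m⁻²·a⁻¹
Ordering by g·m⁻²·a⁻¹: zinc (47.8) > copper (12.1)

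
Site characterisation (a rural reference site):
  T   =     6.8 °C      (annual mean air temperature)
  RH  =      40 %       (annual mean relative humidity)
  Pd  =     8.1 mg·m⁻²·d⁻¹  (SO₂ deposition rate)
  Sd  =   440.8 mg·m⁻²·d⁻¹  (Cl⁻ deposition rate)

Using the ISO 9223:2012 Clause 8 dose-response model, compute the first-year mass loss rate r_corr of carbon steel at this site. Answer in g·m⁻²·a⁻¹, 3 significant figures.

r_corr = 228 g·m⁻²·a⁻¹

carbon steel: T≤10 °C ⇒ hinge +0.150·(6.8−10) = -0.4800
  SO₂ term: 1.77·8.1^0.52·exp(0.02·40-0.4800) = 7.234
  Cl⁻ term: 0.102·440.8^0.62·exp(0.033·40+0.04·6.8) = 21.85
  sum: 7.234 + 21.85 → r_corr = 29.08 μm/a
Convert to mass loss: 29.08 μm/a × 7.85 g/cm³ = 228.3 g·m⁻²·a⁻¹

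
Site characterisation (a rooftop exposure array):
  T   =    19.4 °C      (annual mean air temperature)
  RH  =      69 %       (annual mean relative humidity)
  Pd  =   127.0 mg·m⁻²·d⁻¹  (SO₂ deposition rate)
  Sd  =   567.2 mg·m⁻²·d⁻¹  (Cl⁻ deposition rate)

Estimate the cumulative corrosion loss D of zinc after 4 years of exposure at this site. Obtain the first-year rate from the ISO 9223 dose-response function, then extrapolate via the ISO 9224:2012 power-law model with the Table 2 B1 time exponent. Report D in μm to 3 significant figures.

D(4) = 22.2 μm

zinc: f(T) = -0.071·(T−10) [T>10 °C] = -0.6674
  SO₂ term: 0.0129·127.0^0.44·exp(0.046·69-0.6674) = 1.333
  Cl⁻ term: 0.0175·567.2^0.57·exp(0.008·69+0.085·19.4) = 5.869
  sum: 1.333 + 5.869 → r_corr = 7.202 μm/a
Long-term exponent b (ISO 9224 Table 2, B1) = 0.813
  D(4) = 7.202 × 4^0.813 = 7.202 × 3.087 = 22.23 μm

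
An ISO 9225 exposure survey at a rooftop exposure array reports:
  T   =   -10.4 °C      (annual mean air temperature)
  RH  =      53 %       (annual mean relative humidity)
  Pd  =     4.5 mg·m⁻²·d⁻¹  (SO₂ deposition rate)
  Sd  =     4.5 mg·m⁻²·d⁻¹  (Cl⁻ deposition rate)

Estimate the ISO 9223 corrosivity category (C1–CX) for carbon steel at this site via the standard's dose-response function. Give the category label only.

C2

carbon steel: f(T) = +0.150·(T−10) [T≤10 °C] = -3.0600
  Pd branch = 1.77·Pd^0.52·e^(0.02·RH+f) = 0.5237 μm/a
  Cl⁻ term: 0.102·4.5^0.62·exp(0.033·53+0.04·-10.4) = 0.9829
  sum: 0.5237 + 0.9829 → r_corr = 1.507 μm/a
Category bounds: 1.3…25 μm/a bracket r_corr ⇒ C2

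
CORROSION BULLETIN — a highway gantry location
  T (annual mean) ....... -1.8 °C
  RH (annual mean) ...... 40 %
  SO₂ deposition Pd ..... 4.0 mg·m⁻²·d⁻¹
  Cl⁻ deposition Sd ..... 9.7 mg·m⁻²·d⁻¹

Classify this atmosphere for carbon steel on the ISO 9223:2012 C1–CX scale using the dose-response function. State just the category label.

carbon steel: f(T) = +0.150·(T−10) [T≤10 °C] = -1.7700
  SO₂ term: 1.77·4.0^0.52·exp(0.02·40-1.7700) = 1.38
  Cl⁻ term: 0.102·9.7^0.62·exp(0.033·40+0.04·-1.8) = 1.453
  r_corr = 1.38 + 1.453 = 2.833 μm/a
ISO 9223 Table 2 (carbon steel): 1.3 < 2.83 ≤ 25 μm/a ⇒ C2

C2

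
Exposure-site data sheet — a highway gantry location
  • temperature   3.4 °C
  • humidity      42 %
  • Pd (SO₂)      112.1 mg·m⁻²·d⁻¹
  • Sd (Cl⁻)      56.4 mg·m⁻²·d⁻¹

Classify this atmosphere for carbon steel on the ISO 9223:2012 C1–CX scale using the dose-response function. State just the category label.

C2

carbon steel: temperature factor f = +0.150·(-6.6) = -0.9900
  Pd branch = 1.77·Pd^0.52·e^(0.02·RH+f) = 17.73 μm/a
  Cl⁻ term: 0.102·56.4^0.62·exp(0.033·42+0.04·3.4) = 5.694
  sum: 17.73 + 5.694 → r_corr = 23.42 μm/a
Category bounds: 1.3…25 μm/a bracket r_corr ⇒ C2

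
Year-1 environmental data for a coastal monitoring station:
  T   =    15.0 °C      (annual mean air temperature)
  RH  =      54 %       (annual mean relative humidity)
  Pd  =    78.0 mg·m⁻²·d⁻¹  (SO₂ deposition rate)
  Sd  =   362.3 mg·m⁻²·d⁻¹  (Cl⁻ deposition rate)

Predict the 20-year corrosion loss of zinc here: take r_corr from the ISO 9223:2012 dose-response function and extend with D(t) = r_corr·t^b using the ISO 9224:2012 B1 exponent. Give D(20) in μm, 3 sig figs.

D(20) = 40.1 μm

zinc: temperature factor f = -0.071·(5.0) = -0.3550
  Pd branch = 0.0129·Pd^0.44·e^(0.046·RH+f) = 0.7374 μm/a
  Sd branch = 0.0175·Sd^0.57·e^(0.008·RH+0.085·T) = 2.774 μm/a
  r_corr = 0.7374 + 2.774 = 3.511 μm/a
Long-term exponent b (ISO 9224 Table 2, B1) = 0.813
  D(20) = 3.511 × 20^0.813 = 3.511 × 11.42 = 40.1 μm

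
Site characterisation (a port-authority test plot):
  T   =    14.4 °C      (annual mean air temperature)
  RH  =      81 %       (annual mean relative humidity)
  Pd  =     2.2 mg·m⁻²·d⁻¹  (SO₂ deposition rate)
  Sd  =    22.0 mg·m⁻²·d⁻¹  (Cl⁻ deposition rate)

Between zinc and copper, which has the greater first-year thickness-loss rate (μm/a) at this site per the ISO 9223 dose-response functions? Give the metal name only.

zinc: f(T) = -0.071·(T−10) [T>10 °C] = -0.3124
  Pd branch = 0.0129·Pd^0.44·e^(0.046·RH+f) = 0.5543 μm/a
  Cl⁻ term: 0.0175·22.0^0.57·exp(0.008·81+0.085·14.4) = 0.6625
  sum: 0.5543 + 0.6625 → r_corr = 1.217 μm/a
copper: temperature factor f = -0.080·(4.4) = -0.3520
  Pd branch = 0.0053·Pd^0.26·e^(0.059·RH+f) = 0.5444 μm/a
  Sd branch = 0.01025·Sd^0.27·e^(0.036·RH+0.049·T) = 0.8831 μm/a
  r_corr = 0.5444 + 0.8831 = 1.428 μm/a
Ordering by μm/a: copper (1.43) > zinc (1.22)

copper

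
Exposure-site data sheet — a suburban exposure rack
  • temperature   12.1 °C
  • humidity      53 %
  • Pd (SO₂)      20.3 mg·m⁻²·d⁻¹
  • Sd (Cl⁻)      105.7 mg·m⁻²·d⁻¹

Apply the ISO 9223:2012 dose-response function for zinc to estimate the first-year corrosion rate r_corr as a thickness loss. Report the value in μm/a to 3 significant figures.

zinc: T>10 °C ⇒ hinge -0.071·(12.1−10) = -0.1491
  Pd branch = 0.0129·Pd^0.44·e^(0.046·RH+f) = 0.4786 μm/a
  Sd branch = 0.0175·Sd^0.57·e^(0.008·RH+0.085·T) = 1.066 μm/a
  sum: 0.4786 + 1.066 → r_corr = 1.544 μm/a

r_corr = 1.54 μm/a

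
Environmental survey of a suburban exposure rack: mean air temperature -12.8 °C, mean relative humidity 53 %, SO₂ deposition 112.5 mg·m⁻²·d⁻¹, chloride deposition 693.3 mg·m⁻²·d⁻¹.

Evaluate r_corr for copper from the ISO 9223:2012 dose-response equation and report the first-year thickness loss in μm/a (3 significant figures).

r_corr = 0.239 μm/a

copper: f(T) = +0.126·(T−10) [T≤10 °C] = -2.8728
  sulphur-dioxide contribution → 0.02333 μm/a
  chloride contribution → 0.2158 μm/a
  total first-year rate 0.2391 μm/a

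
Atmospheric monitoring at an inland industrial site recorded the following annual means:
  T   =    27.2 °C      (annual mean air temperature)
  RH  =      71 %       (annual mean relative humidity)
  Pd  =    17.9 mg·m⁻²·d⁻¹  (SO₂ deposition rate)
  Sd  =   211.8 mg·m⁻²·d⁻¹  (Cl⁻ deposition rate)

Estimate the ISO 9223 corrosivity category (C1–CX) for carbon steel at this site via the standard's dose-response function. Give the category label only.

carbon steel: T>10 °C ⇒ hinge -0.054·(27.2−10) = -0.9288
  SO₂ term: 1.77·17.9^0.52·exp(0.02·71-0.9288) = 12.97
  Cl⁻ term: 0.102·211.8^0.62·exp(0.033·71+0.04·27.2) = 87.24
  r_corr = 12.97 + 87.24 = 100.2 μm/a
ISO 9223 Table 2 (carbon steel): 80 < 100 ≤ 200 μm/a ⇒ C5

C5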